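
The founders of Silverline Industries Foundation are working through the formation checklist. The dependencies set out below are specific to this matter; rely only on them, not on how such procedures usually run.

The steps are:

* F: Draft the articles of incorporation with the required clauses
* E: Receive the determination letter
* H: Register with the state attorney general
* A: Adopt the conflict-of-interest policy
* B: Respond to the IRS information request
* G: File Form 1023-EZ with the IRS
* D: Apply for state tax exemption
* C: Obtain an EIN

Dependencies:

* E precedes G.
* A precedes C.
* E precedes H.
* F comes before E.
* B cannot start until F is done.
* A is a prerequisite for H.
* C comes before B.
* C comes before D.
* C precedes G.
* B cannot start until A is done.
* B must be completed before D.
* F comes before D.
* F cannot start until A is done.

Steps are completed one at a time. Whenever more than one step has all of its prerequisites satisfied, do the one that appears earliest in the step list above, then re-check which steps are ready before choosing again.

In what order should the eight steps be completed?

A F E H C B G D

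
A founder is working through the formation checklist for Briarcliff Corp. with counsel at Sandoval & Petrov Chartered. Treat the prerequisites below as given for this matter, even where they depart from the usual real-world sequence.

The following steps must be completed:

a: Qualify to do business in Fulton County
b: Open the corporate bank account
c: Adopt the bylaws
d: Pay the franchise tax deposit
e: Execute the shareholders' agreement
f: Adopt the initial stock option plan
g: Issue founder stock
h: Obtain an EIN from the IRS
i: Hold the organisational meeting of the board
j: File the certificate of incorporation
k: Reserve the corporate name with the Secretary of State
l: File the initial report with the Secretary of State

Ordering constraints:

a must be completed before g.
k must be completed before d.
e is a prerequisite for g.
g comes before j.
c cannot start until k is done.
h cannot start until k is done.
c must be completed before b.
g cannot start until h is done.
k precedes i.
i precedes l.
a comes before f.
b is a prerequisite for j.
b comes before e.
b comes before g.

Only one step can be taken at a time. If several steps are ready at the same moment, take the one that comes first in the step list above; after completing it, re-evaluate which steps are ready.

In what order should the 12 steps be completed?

a, f, k, c, b, d, e, h, g, i, j, l

a and k have no prerequisites; a is listed earlier, so a is first.
f now also ready, so the ready set is {f, k}; f is listed earlier → f.
Next only k has its prerequisites met → k.
Ready: c, d, h and i. c is listed earlier → c.
b now also ready, so the ready set is {b, d, h, i}; b is listed earlier → b.
e now also ready, so the ready set is {d, e, h, i}; d is listed earlier → d.
Ready: e, h and i. e is listed earlier → e.
Now h and i have their prerequisites met. h is listed earlier, so h next.
Now g and i have their prerequisites met. g is listed earlier, so g next.
j now also ready, so the ready set is {i, j}; i is listed earlier → i.
Now j and l have their prerequisites met. j is listed earlier, so j next.
That leaves l as the only ready step → l.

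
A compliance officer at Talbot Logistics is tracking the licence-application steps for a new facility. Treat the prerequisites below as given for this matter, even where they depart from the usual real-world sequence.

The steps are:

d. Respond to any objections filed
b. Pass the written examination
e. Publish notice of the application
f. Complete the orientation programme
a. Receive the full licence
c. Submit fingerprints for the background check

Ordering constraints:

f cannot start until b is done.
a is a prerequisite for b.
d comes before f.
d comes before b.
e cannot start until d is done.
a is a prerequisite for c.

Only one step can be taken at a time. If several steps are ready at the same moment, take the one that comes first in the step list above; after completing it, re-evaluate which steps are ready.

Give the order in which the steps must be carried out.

d, e, a, b, f, c

d and a have no prerequisites; d is listed earlier, so d is first.
e now also ready, so the ready set is {e, a}; e is listed earlier → e.
Next only a has its prerequisites met → a.
b and c are both available; b is listed earlier → b.
f now also ready, so the ready set is {f, c}; f is listed earlier → f.
That leaves c as the only ready step → c.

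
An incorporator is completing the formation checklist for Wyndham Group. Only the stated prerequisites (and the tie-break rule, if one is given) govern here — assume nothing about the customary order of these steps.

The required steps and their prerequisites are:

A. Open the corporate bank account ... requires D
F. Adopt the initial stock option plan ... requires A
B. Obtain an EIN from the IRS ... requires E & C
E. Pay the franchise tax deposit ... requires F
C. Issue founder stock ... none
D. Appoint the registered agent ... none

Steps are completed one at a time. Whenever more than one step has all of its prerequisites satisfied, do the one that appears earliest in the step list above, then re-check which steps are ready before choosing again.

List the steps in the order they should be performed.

C and D have no prerequisites; C is listed earlier, so C is first.
That leaves D as the only ready step → D.
A needed D, now all done → A.
That leaves F as the only ready step → F.
E is the only step now ready → E.
That leaves B as the only ready step → B.

C, D, A, F, E, B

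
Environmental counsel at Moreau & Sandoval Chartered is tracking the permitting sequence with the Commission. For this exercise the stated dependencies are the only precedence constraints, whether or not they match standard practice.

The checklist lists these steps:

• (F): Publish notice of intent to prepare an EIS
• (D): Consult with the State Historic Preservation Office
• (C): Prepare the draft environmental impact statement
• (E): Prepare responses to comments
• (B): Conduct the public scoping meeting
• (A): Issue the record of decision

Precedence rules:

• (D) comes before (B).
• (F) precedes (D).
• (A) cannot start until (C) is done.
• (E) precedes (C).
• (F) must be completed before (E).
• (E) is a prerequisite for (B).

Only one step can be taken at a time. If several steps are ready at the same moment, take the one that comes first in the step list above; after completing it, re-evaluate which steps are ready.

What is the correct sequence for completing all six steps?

Only (F) has no prerequisites, so it is first.
(D) and (E) are both available; (D) is listed earlier → (D).
That leaves (E) as the only ready step → (E).
Ready: (C) and (B). (C) is listed earlier → (C).
(B) and (A) are both available; (B) is listed earlier → (B).
(A) needed (C), now all done → (A).

(F) → (D) → (E) → (C) → (B) → (A)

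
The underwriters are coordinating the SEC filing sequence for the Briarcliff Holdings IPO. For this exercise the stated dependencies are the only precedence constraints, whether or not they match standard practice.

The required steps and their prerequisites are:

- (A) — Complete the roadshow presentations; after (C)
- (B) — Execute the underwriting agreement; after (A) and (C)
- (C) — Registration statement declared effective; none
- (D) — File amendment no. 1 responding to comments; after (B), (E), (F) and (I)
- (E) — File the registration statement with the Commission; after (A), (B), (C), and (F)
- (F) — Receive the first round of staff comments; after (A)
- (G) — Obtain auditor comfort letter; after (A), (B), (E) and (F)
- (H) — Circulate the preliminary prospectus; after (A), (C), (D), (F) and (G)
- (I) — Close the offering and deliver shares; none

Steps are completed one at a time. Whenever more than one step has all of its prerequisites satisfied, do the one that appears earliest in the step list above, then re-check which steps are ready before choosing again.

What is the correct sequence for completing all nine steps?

(C) and (I) have no prerequisites; (C) is listed earlier, so (C) is first.
(A) and (I) are both available; (A) is listed earlier → (A).
(B), (F) and (I) are all available; (B) is listed earlier → (B).
Now (F) and (I) have their prerequisites met. (F) is listed earlier, so (F) next.
Now (E) and (I) have their prerequisites met. (E) is listed earlier, so (E) next.
(G) now also ready, so the ready set is {(G), (I)}; (G) is listed earlier → (G).
Next only (I) has its prerequisites met → (I).
(D) needed (B), (E), (F) and (I), now all done → (D).
(H) is the only step now ready → (H).

(C) → (A) → (B) → (F) → (E) → (G) → (I) → (D) → (H)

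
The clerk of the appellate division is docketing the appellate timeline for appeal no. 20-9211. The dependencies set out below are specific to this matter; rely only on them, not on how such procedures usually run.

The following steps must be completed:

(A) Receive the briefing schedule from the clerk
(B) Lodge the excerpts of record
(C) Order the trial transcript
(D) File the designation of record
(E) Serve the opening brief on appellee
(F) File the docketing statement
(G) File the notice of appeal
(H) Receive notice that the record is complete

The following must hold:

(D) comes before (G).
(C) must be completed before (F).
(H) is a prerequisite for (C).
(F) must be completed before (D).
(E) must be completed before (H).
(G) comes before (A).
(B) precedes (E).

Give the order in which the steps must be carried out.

(B) → (E) → (H) → (C) → (F) → (D) → (G) → (A)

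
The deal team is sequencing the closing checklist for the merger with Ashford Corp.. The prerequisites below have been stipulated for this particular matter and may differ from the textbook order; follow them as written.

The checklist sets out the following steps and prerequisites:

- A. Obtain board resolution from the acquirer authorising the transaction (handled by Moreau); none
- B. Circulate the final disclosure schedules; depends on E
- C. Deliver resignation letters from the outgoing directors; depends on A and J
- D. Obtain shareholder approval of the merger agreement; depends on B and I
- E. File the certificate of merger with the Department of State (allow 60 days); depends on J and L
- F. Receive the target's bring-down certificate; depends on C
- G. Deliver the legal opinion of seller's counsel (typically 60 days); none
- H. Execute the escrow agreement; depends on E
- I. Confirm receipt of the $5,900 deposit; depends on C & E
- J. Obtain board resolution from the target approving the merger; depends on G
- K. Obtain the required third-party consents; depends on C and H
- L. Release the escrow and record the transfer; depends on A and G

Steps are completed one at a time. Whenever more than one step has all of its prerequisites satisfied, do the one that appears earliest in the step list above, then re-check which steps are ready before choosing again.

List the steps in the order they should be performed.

A, G, J, C, F, L, E, B, H, I, D, K

A and G have no prerequisites; A is listed earlier, so A is first.
That leaves G as the only ready step → G.
Now J and L have their prerequisites met. J is listed earlier, so J next.
C now also ready, so the ready set is {C, L}; C is listed earlier → C.
F now also ready, so the ready set is {F, L}; F is listed earlier → F.
L needed A and G, now all done → L.
That leaves E as the only ready step → E.
Now B, H and I have their prerequisites met. B is listed earlier, so B next.
H and I are both available; H is listed earlier → H.
I and K are both available; I is listed earlier → I.
D now also ready, so the ready set is {D, K}; D is listed earlier → D.
Next only K has its prerequisites met → K.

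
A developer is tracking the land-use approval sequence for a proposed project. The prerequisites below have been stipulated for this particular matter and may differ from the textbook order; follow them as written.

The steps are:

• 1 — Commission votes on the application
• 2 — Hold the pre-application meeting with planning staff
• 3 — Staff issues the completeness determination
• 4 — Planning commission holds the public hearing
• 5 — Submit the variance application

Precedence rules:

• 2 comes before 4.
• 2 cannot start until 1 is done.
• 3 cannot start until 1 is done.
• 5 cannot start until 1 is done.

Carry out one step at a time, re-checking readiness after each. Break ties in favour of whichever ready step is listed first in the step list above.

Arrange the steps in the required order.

1, 2, 3, 4, 5

Only 1 has no prerequisites, so it is first.
Ready: 2, 3 and 5. 2 is listed earlier → 2.
Ready: 3, 4 and 5. 3 is listed earlier → 3.
Ready: 4 and 5. 4 is listed earlier → 4.
5 is the only step now ready → 5.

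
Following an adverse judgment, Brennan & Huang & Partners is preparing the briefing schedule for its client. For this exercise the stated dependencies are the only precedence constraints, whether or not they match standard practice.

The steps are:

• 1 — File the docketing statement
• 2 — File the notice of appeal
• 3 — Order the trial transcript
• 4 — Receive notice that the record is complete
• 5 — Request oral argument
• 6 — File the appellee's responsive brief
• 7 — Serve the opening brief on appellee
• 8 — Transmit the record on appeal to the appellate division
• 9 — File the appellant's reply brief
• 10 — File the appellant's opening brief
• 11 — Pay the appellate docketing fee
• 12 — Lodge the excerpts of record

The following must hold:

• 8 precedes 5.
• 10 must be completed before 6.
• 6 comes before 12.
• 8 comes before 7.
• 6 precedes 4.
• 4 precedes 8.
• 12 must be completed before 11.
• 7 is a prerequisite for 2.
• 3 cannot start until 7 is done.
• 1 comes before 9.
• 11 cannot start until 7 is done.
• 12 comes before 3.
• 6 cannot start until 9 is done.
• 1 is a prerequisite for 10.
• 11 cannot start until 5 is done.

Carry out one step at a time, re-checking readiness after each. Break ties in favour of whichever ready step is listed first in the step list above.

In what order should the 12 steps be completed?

1, 9, 10, 6, 4, 8, 5, 7, 2, 12, 3, 11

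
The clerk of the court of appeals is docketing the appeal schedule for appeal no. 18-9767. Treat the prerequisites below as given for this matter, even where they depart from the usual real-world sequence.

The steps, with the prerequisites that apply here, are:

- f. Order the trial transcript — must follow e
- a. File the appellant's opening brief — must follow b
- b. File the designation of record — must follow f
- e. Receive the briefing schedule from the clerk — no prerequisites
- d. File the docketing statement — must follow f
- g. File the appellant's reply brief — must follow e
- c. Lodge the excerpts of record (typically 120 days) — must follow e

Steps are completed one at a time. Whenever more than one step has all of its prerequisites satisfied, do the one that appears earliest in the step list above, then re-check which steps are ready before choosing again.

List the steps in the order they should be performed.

Only e has no prerequisites, so it is first.
Now f, g and c have their prerequisites met. f is listed earlier, so f next.
b and d now also ready, so the ready set is {b, d, g, c}; b is listed earlier → b.
Ready: a, d, g and c. a is listed earlier → a.
d, g and c are all available; d is listed earlier → d.
g and c are both available; g is listed earlier → g.
That leaves c as the only ready step → c.

e f b a d g c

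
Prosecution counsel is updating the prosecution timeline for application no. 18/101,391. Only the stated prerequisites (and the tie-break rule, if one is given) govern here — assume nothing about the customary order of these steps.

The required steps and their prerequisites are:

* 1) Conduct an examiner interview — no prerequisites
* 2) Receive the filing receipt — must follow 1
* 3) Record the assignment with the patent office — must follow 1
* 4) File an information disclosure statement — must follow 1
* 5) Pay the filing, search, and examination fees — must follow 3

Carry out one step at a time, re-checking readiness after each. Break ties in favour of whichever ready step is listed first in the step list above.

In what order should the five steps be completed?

1 has no prerequisites → 1 first.
Now 2, 3 and 4 have their prerequisites met. 2 is listed earlier, so 2 next.
3 and 4 are both available; 3 is listed earlier → 3.
5 now also ready, so the ready set is {4, 5}; 4 is listed earlier → 4.
Next only 5 has its prerequisites met → 5.

1 → 2 → 3 → 4 → 5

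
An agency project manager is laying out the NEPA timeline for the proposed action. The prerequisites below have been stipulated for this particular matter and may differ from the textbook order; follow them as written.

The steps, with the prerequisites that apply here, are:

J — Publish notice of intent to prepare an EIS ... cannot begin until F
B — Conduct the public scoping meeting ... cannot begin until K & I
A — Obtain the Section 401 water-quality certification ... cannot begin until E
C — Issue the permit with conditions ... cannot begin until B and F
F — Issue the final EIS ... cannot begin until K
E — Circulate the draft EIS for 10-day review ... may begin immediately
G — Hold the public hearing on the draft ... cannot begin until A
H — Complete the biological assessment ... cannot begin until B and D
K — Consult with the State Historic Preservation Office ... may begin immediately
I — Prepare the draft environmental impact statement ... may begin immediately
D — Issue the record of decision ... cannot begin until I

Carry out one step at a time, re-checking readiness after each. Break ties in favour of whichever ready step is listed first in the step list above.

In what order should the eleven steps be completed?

E, K and I have no prerequisites; E is listed earlier, so E is first.
Ready: A, K and I. A is listed earlier → A.
Now G, K and I have their prerequisites met. G is listed earlier, so G next.
Now K and I have their prerequisites met. K is listed earlier, so K next.
Ready: F and I. F is listed earlier → F.
Now J and I have their prerequisites met. J is listed earlier, so J next.
That leaves I as the only ready step → I.
B and D are both available; B is listed earlier → B.
C now also ready, so the ready set is {C, D}; C is listed earlier → C.
D is the only step now ready → D.
H is the only step now ready → H.

E → A → G → K → F → J → I → B → C → D → H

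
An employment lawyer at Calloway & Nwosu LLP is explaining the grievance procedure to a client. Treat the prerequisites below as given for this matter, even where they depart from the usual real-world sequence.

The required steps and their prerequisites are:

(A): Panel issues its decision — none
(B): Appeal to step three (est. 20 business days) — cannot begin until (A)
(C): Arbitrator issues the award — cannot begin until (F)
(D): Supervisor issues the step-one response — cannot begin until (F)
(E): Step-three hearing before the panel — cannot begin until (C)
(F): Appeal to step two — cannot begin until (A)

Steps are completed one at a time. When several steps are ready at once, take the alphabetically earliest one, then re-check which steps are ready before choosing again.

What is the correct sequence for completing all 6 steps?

(A), (B), (F), (C), (D), (E)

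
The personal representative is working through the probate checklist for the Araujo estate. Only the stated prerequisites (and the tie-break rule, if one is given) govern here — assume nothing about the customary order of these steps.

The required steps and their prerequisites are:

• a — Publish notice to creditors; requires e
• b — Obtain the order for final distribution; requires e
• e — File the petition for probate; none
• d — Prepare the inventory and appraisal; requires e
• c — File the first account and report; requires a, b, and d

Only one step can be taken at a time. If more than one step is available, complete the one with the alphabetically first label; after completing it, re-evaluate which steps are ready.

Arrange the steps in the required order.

e has no prerequisites → e first.
a, b and d are all available; a has the earlier label → a.
Now b and d have their prerequisites met. b has the earlier label, so b next.
That leaves d as the only ready step → d.
c needed a, b and d, now all done → c.

e → a → b → d → c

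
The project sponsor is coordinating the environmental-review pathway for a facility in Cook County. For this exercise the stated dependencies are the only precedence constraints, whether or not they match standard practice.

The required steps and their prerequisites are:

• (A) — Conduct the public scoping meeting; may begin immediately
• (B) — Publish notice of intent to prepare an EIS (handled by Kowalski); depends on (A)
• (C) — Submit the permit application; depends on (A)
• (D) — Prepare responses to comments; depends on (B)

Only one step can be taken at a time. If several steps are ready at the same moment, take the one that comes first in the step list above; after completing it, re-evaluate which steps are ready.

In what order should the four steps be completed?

(A) is the only step with nothing outstanding, so it goes first.
Now (B) and (C) have their prerequisites met. (B) is listed earlier, so (B) next.
(D) now also ready, so the ready set is {(C), (D)}; (C) is listed earlier → (C).
(D) is the only step now ready → (D).

(A) (B) (C) (D)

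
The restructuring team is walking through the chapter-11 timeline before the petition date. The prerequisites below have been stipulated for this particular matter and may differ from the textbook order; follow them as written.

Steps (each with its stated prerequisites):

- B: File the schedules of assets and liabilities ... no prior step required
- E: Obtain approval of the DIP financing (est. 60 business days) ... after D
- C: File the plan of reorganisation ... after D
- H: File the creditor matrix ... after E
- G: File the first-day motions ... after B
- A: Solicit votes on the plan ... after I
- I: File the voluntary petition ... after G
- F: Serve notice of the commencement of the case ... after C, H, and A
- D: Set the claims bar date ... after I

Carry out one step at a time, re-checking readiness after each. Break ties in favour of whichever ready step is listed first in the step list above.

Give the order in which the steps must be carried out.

B G I A D E C H F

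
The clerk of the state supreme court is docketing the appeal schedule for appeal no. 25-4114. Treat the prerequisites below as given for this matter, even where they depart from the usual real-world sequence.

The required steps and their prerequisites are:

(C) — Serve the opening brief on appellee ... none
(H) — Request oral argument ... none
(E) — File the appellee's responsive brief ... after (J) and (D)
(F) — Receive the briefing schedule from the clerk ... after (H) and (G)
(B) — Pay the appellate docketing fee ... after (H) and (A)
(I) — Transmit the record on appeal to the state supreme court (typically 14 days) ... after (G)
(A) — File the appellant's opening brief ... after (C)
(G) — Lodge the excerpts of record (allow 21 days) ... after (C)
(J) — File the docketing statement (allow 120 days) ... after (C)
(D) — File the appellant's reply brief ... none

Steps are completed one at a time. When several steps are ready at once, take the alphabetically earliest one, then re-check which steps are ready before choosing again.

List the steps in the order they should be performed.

(C) (A) (D) (G) (H) (B) (F) (I) (J) (E)

(C), (D) and (H) have no prerequisites; (C) has the earlier label, so (C) is first.
Now (A), (D), (G), (H) and (J) have their prerequisites met. (A) has the earlier label, so (A) next.
Ready: (D), (G), (H) and (J). (D) has the earlier label → (D).
(G), (H) and (J) are all available; (G) has the earlier label → (G).
Now (H), (I) and (J) have their prerequisites met. (H) has the earlier label, so (H) next.
(B) and (F) now also ready, so the ready set is {(B), (F), (I), (J)}; (B) has the earlier label → (B).
Now (F), (I) and (J) have their prerequisites met. (F) has the earlier label, so (F) next.
Ready: (I) and (J). (I) has the earlier label → (I).
(J) is the only step now ready → (J).
(E) is the only step now ready → (E).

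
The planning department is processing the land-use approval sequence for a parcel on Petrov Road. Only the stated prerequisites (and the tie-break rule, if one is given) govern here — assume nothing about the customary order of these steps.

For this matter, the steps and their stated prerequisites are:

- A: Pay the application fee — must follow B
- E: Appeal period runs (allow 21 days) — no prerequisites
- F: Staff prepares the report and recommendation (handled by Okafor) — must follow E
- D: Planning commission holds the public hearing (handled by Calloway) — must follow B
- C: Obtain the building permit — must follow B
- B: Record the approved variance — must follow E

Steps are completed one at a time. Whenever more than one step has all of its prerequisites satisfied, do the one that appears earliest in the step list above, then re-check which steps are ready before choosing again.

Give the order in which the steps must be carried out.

E has no prerequisites → E first.
Now F and B have their prerequisites met. F is listed earlier, so F next.
Next only B has its prerequisites met → B.
A, D and C are all available; A is listed earlier → A.
Ready: D and C. D is listed earlier → D.
C is the only step now ready → C.

E F B A D C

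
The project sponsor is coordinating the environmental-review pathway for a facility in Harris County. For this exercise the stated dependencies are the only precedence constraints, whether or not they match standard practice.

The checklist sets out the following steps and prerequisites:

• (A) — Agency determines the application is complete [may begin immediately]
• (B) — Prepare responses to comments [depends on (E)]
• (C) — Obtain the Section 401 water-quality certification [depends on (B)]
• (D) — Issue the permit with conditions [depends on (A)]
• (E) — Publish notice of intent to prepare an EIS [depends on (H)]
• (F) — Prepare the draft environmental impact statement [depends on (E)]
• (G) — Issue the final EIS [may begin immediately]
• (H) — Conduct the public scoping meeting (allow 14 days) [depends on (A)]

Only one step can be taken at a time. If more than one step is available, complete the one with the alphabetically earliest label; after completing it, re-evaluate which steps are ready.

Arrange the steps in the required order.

(A), (D), (G), (H), (E), (B), (C), (F)

(A) and (G) have no prerequisites; (A) has the earlier label, so (A) is first.
(D) and (H) now also ready, so the ready set is {(D), (G), (H)}; (D) has the earlier label → (D).
(G) and (H) are both available; (G) has the earlier label → (G).
(H) is the only step now ready → (H).
That leaves (E) as the only ready step → (E).
(B) and (F) are both available; (B) has the earlier label → (B).
(C) and (F) are both available; (C) has the earlier label → (C).
Next only (F) has its prerequisites met → (F).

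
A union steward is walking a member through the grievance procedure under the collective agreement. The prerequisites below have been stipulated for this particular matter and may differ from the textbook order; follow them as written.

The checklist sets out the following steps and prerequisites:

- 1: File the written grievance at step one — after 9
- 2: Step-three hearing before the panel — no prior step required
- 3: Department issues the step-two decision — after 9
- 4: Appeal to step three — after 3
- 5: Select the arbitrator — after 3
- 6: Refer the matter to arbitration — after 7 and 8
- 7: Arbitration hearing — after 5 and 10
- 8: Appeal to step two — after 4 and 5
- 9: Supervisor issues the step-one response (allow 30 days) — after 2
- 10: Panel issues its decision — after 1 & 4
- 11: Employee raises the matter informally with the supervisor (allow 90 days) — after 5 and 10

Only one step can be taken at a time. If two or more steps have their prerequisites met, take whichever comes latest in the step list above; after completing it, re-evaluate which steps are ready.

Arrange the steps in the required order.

2 9 3 5 4 8 1 10 11 7 6

Only 2 has no prerequisites, so it is first.
Next only 9 has its prerequisites met → 9.
Now 3 and 1 have their prerequisites met. 3 is listed later, so 3 next.
5, 4 and 1 are all available; 5 is listed later → 5.
Ready: 4 and 1. 4 is listed later → 4.
8 now also ready, so the ready set is {8, 1}; 8 is listed later → 8.
1 needed 9, now all done → 1.
10 is the only step now ready → 10.
11 and 7 are both available; 11 is listed later → 11.
7 needed 10 and 5, now all done → 7.
Next only 6 has its prerequisites met → 6.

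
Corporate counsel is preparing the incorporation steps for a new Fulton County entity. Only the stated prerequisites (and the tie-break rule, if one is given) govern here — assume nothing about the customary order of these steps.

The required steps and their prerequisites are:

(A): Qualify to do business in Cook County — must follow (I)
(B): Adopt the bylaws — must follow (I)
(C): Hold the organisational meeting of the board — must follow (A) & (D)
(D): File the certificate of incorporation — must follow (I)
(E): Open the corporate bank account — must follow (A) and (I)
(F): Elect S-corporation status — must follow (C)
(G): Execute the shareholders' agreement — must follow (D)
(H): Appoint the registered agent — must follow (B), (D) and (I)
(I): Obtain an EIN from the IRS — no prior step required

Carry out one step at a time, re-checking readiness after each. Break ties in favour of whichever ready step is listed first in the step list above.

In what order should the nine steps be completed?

(I) → (A) → (B) → (D) → (C) → (E) → (F) → (G) → (H)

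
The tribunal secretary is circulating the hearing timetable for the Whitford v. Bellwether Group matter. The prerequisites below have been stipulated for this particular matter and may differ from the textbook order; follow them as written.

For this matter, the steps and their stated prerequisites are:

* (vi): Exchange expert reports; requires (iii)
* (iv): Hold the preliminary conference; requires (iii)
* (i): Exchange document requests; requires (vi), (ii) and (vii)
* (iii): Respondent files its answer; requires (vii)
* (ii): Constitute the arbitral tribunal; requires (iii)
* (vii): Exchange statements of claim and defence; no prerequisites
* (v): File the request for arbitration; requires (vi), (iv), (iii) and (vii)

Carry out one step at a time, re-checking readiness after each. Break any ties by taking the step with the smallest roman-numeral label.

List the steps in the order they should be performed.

Only (vii) has no prerequisites, so it is first.
Next only (iii) has its prerequisites met → (iii).
Ready: (ii), (iv) and (vi). (ii) has the earlier label → (ii).
Ready: (iv) and (vi). (iv) has the earlier label → (iv).
Next only (vi) has its prerequisites met → (vi).
Ready: (i) and (v). (i) has the earlier label → (i).
(v) needed (iii), (iv), (vi) and (vii), now all done → (v).

(vii) (iii) (ii) (iv) (vi) (i) (v)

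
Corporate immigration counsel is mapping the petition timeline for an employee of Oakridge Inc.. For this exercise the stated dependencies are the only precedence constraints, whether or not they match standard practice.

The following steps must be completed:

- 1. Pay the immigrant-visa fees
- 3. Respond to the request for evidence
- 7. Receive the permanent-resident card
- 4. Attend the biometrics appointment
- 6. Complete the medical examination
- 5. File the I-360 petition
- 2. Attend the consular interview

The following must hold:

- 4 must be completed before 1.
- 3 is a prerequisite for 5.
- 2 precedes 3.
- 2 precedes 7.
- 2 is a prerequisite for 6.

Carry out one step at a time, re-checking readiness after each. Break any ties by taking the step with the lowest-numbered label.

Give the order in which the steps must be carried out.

Nothing is required for 2 and 4. 2 has the earlier label → 2 first.
Now 3, 4, 6 and 7 have their prerequisites met. 3 has the earlier label, so 3 next.
4, 5, 6 and 7 are all available; 4 has the earlier label → 4.
1, 5, 6 and 7 are all available; 1 has the earlier label → 1.
Now 5, 6 and 7 have their prerequisites met. 5 has the earlier label, so 5 next.
Ready: 6 and 7. 6 has the earlier label → 6.
That leaves 7 as the only ready step → 7.

2 → 3 → 4 → 1 → 5 → 6 → 7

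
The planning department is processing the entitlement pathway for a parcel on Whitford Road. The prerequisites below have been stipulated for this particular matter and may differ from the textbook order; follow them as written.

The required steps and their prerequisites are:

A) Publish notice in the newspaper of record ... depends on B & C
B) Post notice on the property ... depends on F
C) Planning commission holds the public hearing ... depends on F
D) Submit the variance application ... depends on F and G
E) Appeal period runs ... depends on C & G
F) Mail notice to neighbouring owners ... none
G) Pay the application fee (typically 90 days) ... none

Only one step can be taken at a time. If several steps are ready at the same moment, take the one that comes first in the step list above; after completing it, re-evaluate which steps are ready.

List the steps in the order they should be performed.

F, B, C, A, G, D, E

F and G have no prerequisites; F is listed earlier, so F is first.
Ready: B, C and G. B is listed earlier → B.
C and G are both available; C is listed earlier → C.
A now also ready, so the ready set is {A, G}; A is listed earlier → A.
Next only G has its prerequisites met → G.
D and E are both available; D is listed earlier → D.
That leaves E as the only ready step → E.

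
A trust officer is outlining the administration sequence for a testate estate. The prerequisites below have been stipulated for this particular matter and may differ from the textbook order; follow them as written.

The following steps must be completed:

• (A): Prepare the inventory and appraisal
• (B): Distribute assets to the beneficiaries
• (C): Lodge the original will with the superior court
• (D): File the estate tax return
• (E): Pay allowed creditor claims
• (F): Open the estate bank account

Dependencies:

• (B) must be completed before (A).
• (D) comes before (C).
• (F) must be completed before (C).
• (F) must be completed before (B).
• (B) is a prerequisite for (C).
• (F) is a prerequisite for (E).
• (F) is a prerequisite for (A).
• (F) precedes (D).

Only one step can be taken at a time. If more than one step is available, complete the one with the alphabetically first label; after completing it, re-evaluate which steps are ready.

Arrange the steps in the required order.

(F) → (B) → (A) → (D) → (C) → (E)

(F) is the only step with nothing outstanding, so it goes first.
(B), (D) and (E) are all available; (B) has the earlier label → (B).
Now (A), (D) and (E) have their prerequisites met. (A) has the earlier label, so (A) next.
(D) and (E) are both available; (D) has the earlier label → (D).
(C) and (E) are both available; (C) has the earlier label → (C).
(E) is the only step now ready → (E).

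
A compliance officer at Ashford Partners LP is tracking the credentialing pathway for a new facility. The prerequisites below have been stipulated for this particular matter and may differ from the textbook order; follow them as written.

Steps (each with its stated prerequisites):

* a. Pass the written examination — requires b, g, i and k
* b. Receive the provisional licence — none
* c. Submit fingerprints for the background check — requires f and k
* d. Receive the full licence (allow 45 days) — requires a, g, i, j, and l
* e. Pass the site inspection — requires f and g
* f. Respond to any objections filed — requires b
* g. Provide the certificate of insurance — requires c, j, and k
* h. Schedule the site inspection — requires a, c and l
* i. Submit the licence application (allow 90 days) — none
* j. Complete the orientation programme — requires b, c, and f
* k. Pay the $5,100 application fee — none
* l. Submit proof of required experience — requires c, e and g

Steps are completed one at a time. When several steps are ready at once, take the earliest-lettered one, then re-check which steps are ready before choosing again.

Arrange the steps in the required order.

Nothing is required for b, i and k. b has the earlier label → b first.
f now also ready, so the ready set is {f, i, k}; f has the earlier label → f.
Now i and k have their prerequisites met. i has the earlier label, so i next.
Next only k has its prerequisites met → k.
c is the only step now ready → c.
Next only j has its prerequisites met → j.
g needed c, j and k, now all done → g.
a and e are both available; a has the earlier label → a.
Next only e has its prerequisites met → e.
l needed c, e and g, now all done → l.
Now d and h have their prerequisites met. d has the earlier label, so d next.
Next only h has its prerequisites met → h.

b f i k c j g a e l d h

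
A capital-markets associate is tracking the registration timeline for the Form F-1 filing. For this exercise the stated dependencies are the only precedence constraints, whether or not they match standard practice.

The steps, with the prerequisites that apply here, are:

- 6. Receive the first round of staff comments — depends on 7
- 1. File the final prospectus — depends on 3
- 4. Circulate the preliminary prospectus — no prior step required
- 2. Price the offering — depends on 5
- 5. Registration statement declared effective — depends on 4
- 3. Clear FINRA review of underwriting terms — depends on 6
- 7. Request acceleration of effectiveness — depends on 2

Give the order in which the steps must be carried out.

4, 5, 2, 7, 6, 3, 1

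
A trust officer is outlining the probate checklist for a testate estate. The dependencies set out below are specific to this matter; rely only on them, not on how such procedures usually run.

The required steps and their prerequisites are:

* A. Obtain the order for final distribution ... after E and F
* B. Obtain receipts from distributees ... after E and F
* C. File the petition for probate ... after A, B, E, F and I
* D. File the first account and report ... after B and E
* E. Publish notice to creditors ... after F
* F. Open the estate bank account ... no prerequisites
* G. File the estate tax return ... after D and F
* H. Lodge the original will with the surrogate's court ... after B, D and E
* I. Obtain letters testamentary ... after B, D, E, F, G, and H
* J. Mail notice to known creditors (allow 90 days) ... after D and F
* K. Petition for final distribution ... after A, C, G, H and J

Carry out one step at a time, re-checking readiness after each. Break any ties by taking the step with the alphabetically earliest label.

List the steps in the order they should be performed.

F, E, A, B, D, G, H, I, C, J, K

F has no prerequisites → F first.
Next only E has its prerequisites met → E.
Ready: A and B. A has the earlier label → A.
B needed E and F, now all done → B.
Next only D has its prerequisites met → D.
Ready: G, H and J. G has the earlier label → G.
Now H and J have their prerequisites met. H has the earlier label, so H next.
I now also ready, so the ready set is {I, J}; I has the earlier label → I.
Ready: C and J. C has the earlier label → C.
That leaves J as the only ready step → J.
K is the only step now ready → K.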